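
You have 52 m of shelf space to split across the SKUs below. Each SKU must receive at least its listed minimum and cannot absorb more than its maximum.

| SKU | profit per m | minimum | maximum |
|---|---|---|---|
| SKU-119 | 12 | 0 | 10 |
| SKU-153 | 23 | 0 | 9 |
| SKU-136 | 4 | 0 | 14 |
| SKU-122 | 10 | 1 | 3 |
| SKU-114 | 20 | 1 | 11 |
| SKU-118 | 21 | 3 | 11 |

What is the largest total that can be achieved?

840

Meeting every minimum uses 0+0+0+1+1+3 = 5 m, leaving 47.
Rank by profit per m: SKU-153 23 > SKU-118 21 > SKU-114 20 > SKU-119 12 > SKU-122 10 > SKU-136 4.
SKU-153 takes 9 more to reach its cap of 9 → 38 left.
SKU-118: +8 to 11 (cap) → 30 left.
SKU-114 takes 10 more to reach its cap of 11 → 20 left.
Give SKU-119 10 more to hit its cap of 10 → 10 left.
SKU-122 takes 2 more to reach its cap of 3 → 8 left.
Only 8 left; SKU-136 takes them to reach 8.
Total = 12×10 + 23×9 + 4×8 + 10×3 + 20×11 + 21×11 = 840.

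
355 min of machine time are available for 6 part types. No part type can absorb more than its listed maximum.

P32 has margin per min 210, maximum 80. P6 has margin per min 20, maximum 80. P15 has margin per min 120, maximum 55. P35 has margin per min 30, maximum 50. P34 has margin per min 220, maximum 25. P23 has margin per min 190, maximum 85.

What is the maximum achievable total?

47750

Highest margin per min first: P34 220 > P32 210 > P23 190 > P15 120 > P35 30 > P6 20.
P34: +25 to 25 (cap) → 330 left.
P32: +80 to 80 (cap) → 250 left.
P23: +85 to 85 (cap) → 165 left.
Give P15 55 to hit its cap of 55 → 110 left.
P35 takes 50 to reach its cap of 50 → 60 left.
Only 60 left; P6 takes them to reach 60.
Total = 210×80 + 20×60 + 120×55 + 30×50 + 220×25 + 190×85 = 47750.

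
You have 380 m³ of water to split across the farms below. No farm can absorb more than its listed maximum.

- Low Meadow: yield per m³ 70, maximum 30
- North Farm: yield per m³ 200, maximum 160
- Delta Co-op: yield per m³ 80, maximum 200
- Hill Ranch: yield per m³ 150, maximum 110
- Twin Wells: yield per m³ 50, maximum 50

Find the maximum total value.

Rank by yield per m³: North Farm 200 > Hill Ranch 150 > Delta Co-op 80 > Low Meadow 70 > Twin Wells 50.
North Farm takes 160 to reach its cap of 160 ; 220 left.
Give Hill Ranch 110 to hit its cap of 110 ; 110 left.
Delta Co-op: +110 (room for 200) → 110. Pool exhausted.
Total = 200×160 + 80×110 + 150×110 = 57300.

57300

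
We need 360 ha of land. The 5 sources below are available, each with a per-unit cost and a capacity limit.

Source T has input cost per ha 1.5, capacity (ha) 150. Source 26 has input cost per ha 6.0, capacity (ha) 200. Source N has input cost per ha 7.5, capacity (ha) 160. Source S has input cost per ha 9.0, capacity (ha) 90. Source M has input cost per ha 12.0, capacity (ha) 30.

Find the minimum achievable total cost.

1500

Cheapest first:
Source T (1.5): use full 150 ; 210 ha to go.
Source 26 at 6.0: take all 200 ha ; 10 still needed.
Source N at 7.5: take 10 of its 160 ; requirement met.
Source S, Source M: unused.
Cost = 150×1.5 + 200×6.0 + 10×7.5 = 1500.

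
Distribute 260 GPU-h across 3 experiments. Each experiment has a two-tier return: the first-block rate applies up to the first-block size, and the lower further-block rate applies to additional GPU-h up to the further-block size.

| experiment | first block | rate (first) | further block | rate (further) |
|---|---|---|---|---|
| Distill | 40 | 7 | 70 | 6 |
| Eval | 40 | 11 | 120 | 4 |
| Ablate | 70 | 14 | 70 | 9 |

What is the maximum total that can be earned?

Rank every tier by rate: Ablate/T1 14 > Eval/T1 11 > Ablate/T2 9 > Distill/T1 7 > Distill/T2 6 > Eval/T2 4.
Ablate T1 at 14: fill all 70 → 190 left.
Fill Eval T1 block (40 at 11) → 150 left.
Fill Ablate T2 block (70 at 9) → 80 left.
Distill/T1 (7): +40 → 40 left.
40 remain; put them into Distill T2 at 6.
Total = 14×70 + 11×40 + 9×70 + 7×40 + 6×40 = 2570.

2570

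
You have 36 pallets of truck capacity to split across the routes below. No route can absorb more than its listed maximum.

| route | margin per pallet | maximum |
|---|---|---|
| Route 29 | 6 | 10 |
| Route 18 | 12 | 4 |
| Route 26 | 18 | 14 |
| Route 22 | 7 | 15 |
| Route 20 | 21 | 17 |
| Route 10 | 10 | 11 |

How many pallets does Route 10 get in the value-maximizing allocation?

1

Rank by margin per pallet: Route 20 21 > Route 26 18 > Route 18 12 > Route 10 10 > Route 22 7 > Route 29 6.
Route 20: +17 to 17 (cap) — 19 left.
Give Route 26 14 to hit its cap of 14 — 5 left.
Route 18: +4 to 4 (cap) — 1 left.
Route 10: +1 (room for 11) → 1. Pool exhausted.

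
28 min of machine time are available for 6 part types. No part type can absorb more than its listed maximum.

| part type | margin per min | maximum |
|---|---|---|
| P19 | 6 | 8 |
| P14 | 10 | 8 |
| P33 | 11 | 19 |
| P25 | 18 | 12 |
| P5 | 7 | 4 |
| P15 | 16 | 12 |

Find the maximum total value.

Rank by margin per min: P25 18 > P15 16 > P33 11 > P14 10 > P5 7 > P19 6.
Give P25 12 to hit its cap of 12 ; 16 left.
P15: +12 to 12 (cap) ; 4 left.
P33: +4 (room for 19) → 4. Pool exhausted.
Total = 11×4 + 18×12 + 16×12 = 452.

452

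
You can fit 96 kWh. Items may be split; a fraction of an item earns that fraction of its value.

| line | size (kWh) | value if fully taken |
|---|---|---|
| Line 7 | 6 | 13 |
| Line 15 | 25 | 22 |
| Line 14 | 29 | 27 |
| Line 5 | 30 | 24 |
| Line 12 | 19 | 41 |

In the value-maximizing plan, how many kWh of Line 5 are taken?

Sort by value density: Line 7 13/6≈2.17, Line 12 41/19≈2.16, Line 14 27/29≈0.931, Line 15 22/25≈0.88, Line 5 24/30≈0.8.
Take all of Line 7 (6 kWh, value 13) ; 90 kWh left.
All 19 kWh of Line 12 fit (value 41) ; 71 remain.
All 29 kWh of Line 14 fit (value 27) ; 42 remain.
Take all of Line 15 (25 kWh, value 22) ; 17 kWh left.
17 kWh left: a 17/30 share of Line 5 gives 24×17/30 = 13.6.

17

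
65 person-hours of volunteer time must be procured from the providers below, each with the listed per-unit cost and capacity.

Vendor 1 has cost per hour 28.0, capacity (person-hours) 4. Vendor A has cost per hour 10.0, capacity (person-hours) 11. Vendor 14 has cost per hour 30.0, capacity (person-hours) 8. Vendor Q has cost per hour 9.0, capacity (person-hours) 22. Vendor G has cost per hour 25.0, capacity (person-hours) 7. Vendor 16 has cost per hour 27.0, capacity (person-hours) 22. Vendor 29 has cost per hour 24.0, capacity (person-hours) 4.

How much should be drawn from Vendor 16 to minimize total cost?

Use providers in increasing cost order.
Vendor Q at 9.0: take all 22 person-hours — 43 still needed.
Vendor A at 10.0: take all 11 person-hours — 32 still needed.
Vendor 29 at 24.0: take all 4 person-hours — 28 still needed.
Vendor G (25.0): use full 7 — 21 person-hours to go.
Vendor 16 (27.0): take the remaining 21 — done.
Vendor 1, Vendor 14: unused.

21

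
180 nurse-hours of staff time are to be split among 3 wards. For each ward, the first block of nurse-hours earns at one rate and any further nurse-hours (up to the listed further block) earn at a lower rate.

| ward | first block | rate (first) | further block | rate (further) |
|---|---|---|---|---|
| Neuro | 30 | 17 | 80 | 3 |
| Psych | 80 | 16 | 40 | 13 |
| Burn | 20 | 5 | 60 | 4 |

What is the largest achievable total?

Order all 6 blocks by rate: Neuro/first 17 > Psych/first 16 > Psych/second 13 > Burn/first 5 > Burn/second 4 > Neuro/second 3.
Neuro/first (17): +30 → 150 left.
Fill Psych first block (80 at 16) → 70 left.
Psych/second (13): +40 → 30 left.
Burn first at 5: fill all 20 → 10 left.
Burn second at 4: only 10 left, fill 10.
Total = 17×30 + 16×80 + 13×40 + 5×20 + 4×10 = 2450.

2450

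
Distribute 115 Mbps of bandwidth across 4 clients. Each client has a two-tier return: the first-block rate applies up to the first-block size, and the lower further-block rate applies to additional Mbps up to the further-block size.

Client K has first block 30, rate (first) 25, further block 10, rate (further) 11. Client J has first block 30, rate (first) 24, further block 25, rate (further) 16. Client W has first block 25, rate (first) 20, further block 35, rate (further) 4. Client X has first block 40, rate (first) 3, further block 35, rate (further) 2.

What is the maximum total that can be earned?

2425

Treat each block as its own option and order by rate: Client K/tier1 25 > Client J/tier1 24 > Client W/tier1 20 > Client J/tier2 16 > Client K/tier2 11 > Client W/tier2 4 > Client X/tier1 3 > Client X/tier2 2.
Client K tier1 at 25: fill all 30 — 85 left.
Client J tier1 at 24: fill all 30 — 55 left.
Client W tier1 at 20: fill all 25 — 30 left.
Fill Client J tier2 block (25 at 16) — 5 left.
Client K/tier2: +5 of 10 at 11; pool empty.
Total = 25×30 + 24×30 + 20×25 + 16×25 + 11×5 = 2425.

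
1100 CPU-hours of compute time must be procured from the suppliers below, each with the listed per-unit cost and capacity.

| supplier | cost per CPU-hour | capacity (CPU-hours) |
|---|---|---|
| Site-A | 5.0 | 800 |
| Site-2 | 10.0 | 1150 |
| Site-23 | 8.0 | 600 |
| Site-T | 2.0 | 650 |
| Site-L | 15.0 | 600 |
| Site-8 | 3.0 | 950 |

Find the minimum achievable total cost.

Cheapest first:
Site-T (2.0): use full 650 ; 450 CPU-hours to go.
Take 450 from Site-8 at 3.0 to finish.
Site-A, Site-23, Site-2, Site-L: unused.
Cost = 650×2.0 + 450×3.0 = 2650.

2650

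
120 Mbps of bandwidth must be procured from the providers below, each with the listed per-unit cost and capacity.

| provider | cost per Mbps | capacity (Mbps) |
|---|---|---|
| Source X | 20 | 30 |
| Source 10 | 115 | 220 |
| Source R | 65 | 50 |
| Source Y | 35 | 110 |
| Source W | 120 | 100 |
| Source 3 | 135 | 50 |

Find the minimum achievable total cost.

Fill from the cheapest provider first.
Take 30 from Source X at 20 → need 90 more.
Source Y (35): take the remaining 90 → done.
Source R, Source 10, Source W, Source 3: unused.
Cost = 30×20 + 90×35 = 3750.

3750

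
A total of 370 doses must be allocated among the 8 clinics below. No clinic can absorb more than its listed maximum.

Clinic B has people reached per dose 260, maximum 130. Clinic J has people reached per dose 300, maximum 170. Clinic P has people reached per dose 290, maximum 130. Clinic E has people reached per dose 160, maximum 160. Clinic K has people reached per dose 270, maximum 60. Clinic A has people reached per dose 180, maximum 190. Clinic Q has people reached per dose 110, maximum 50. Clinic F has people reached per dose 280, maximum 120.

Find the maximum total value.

Rank by people reached per dose: Clinic J 300 > Clinic P 290 > Clinic F 280 > Clinic K 270 > Clinic B 260 > Clinic A 180 > Clinic E 160 > Clinic Q 110.
Clinic J: +170 to 170 (cap) ; 200 left.
Clinic P: +130 to 130 (cap) ; 70 left.
Clinic F: +70 (room for 120) → 70. Pool exhausted.
Total = 300×170 + 290×130 + 280×70 = 108300.

108300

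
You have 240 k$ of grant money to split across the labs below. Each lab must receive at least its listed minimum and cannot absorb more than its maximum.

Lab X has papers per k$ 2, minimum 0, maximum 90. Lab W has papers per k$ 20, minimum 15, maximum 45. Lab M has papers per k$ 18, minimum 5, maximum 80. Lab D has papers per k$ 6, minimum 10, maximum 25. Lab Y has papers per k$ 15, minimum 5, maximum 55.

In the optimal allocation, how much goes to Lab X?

Meeting every minimum uses 0+15+5+10+5 = 35 k$, leaving 205.
Rank by papers per k$: Lab W 20 > Lab M 18 > Lab Y 15 > Lab D 6 > Lab X 2.
Give Lab W 30 more to hit its cap of 45 — 175 left.
Give Lab M 75 more to hit its cap of 80 — 100 left.
Lab Y takes 50 more to reach its cap of 55 — 50 left.
Lab D: +15 to 25 (cap) — 35 left.
Lab X has room for 90 more but only 35 remain, so it gets 35.

35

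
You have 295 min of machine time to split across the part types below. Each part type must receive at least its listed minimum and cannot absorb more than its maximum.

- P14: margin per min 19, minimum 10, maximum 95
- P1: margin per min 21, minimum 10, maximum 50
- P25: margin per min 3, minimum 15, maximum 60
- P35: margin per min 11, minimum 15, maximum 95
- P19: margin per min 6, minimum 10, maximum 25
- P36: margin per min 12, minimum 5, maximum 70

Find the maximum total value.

Meeting every minimum uses 10+10+15+15+10+5 = 65 min, leaving 230.
Highest margin per min first: P1 21 > P14 19 > P36 12 > P35 11 > P19 6 > P25 3.
P1 takes 40 more to reach its cap of 50 — 190 left.
Give P14 85 more to hit its cap of 95 — 105 left.
P36 takes 65 more to reach its cap of 70 — 40 left.
Only 40 left; P35 takes them to reach 55.
Total = 19×95 + 21×50 + 3×15 + 11×55 + 6×10 + 12×70 = 4405.

4405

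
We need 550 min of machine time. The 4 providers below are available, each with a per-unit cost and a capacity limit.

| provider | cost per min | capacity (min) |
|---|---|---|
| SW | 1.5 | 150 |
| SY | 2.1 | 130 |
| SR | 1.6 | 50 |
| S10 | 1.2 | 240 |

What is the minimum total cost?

Use providers in increasing cost order.
Take 240 from S10 at 1.2 ; need 310 more.
Take 150 from SW at 1.5 ; need 160 more.
SR at 1.6: take all 50 min ; 110 still needed.
SY at 2.1: take 110 of its 130 ; requirement met.
Cost = 240×1.2 + 150×1.5 + 50×1.6 + 110×2.1 = 824.

824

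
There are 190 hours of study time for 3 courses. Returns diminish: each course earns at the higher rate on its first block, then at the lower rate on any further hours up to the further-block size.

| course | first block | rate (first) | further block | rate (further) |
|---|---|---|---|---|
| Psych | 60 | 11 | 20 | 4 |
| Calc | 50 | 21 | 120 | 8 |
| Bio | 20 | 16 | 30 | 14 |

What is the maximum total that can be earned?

2690

Rank every tier by rate: Calc/tier1 21 > Bio/tier1 16 > Bio/tier2 14 > Psych/tier1 11 > Calc/tier2 8 > Psych/tier2 4.
Calc tier1 at 21: fill all 50 ; 140 left.
Bio tier1 at 16: fill all 20 ; 120 left.
Bio/tier2 (14): +30 ; 90 left.
Fill Psych tier1 block (60 at 11) ; 30 left.
30 remain; put them into Calc tier2 at 8.
Total = 21×50 + 16×20 + 14×30 + 11×60 + 8×30 = 2690.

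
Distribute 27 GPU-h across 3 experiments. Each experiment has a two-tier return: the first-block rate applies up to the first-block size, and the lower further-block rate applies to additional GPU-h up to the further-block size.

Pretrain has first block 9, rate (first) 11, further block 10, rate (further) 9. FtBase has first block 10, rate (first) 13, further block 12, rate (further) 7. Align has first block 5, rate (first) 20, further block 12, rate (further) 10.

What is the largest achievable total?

Order all 6 blocks by rate: Align/first 20 > FtBase/first 13 > Pretrain/first 11 > Align/second 10 > Pretrain/second 9 > FtBase/second 7.
Align/first (20): +5 → 22 left.
Fill FtBase first block (10 at 13) → 12 left.
Pretrain first at 11: fill all 9 → 3 left.
Align/second: +3 of 12 at 10; pool empty.
Total = 20×5 + 13×10 + 11×9 + 10×3 = 359.

359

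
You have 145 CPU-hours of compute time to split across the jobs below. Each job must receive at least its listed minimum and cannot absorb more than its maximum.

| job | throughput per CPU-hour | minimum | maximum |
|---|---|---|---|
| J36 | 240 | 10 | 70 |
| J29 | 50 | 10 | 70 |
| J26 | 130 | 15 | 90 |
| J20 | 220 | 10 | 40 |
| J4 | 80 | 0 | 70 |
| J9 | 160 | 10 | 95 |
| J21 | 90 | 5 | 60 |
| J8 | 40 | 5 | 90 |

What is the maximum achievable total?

Meeting every minimum uses 10+10+15+10+0+10+5+5 = 65 CPU-hours, leaving 80.
Rank by throughput per CPU-hour: J36 240 > J20 220 > J9 160 > J26 130 > J21 90 > J4 80 > J29 50 > J8 40.
Give J36 60 more to hit its cap of 70 → 20 left.
J20: +20 (room for 30) → 30. Pool exhausted.
Total = 240×70 + 50×10 + 130×15 + 220×30 + 160×10 + 90×5 + 40×5 = 28100.

28100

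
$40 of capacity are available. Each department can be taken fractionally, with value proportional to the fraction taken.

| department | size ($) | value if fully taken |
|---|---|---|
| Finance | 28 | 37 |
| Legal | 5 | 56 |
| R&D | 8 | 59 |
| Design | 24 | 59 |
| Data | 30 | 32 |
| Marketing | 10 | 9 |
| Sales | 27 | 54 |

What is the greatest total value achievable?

Best value per unit of size first: Legal 56/5≈11.2, R&D 59/8≈7.38, Design 59/24≈2.46, Sales 54/27≈2, Finance 37/28≈1.32, Data 32/30≈1.07, Marketing 9/10≈0.9.
Take all of Legal (5 $, value 56) — 35 $ left.
R&D: take in full, 8 $ for value 59 — 27 left.
Design: take in full, 24 $ for value 59 — 3 left.
3 $ left: a 3/27 share of Sales gives 54×3/27 = 6.
Total value = 180.

180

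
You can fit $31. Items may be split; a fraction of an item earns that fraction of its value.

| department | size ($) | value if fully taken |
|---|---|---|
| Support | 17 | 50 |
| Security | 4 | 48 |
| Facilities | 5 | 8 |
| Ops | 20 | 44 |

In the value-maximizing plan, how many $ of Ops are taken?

Best value per unit of size first: Security 48/4≈12, Support 50/17≈2.94, Ops 44/20≈2.2, Facilities 8/5≈1.6.
All 4 $ of Security fit (value 48) → 27 remain.
All 17 $ of Support fit (value 50) → 10 remain.
Only 10 $ remain; take 10/20 of Ops for value 44×10/20 = 22.

10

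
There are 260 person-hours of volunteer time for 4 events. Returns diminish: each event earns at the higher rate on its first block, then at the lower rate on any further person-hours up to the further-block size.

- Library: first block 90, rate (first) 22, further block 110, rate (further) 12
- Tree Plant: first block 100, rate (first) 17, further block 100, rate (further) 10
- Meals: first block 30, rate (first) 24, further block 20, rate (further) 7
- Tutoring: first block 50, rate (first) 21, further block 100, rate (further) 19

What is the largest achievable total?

5460

Rank every tier by rate: Meals/tier1 24 > Library/tier1 22 > Tutoring/tier1 21 > Tutoring/tier2 19 > Tree Plant/tier1 17 > Library/tier2 12 > Tree Plant/tier2 10 > Meals/tier2 7.
Fill Meals tier1 block (30 at 24) → 230 left.
Fill Library tier1 block (90 at 22) → 140 left.
Fill Tutoring tier1 block (50 at 21) → 90 left.
90 remain; put them into Tutoring tier2 at 19.
Total = 24×30 + 22×90 + 21×50 + 19×90 = 5460.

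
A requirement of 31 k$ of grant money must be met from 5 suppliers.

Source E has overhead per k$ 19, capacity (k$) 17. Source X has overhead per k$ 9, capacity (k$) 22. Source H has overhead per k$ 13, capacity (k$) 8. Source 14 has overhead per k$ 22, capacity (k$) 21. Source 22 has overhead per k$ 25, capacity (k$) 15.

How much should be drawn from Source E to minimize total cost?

1

Fill from the cheapest supplier first.
Source X at 9: take all 22 k$ — 9 still needed.
Take 8 from Source H at 13 — need 1 more.
Take 1 from Source E at 19 to finish.
Source 14, Source 22: unused.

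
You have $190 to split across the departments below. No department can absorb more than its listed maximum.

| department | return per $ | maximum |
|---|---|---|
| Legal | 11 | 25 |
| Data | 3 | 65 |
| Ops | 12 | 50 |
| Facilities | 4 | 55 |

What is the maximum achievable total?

Rank by return per $: Ops 12 > Legal 11 > Facilities 4 > Data 3.
Give Ops 50 to hit its cap of 50 — 140 left.
Legal takes 25 to reach its cap of 25 — 115 left.
Facilities: +55 to 55 (cap) — 60 left.
Only 60 left; Data takes them to reach 60.
Total = 11×25 + 3×60 + 12×50 + 4×55 = 1275.

1275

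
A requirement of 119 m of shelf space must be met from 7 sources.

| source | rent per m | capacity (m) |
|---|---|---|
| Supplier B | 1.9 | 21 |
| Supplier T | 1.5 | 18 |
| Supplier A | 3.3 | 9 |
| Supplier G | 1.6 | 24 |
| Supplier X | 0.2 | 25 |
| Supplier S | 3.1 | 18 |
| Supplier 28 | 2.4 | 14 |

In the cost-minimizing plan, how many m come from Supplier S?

17

Use sources in increasing cost order.
Supplier X (0.2): use full 25 → 94 m to go.
Take 18 from Supplier T at 1.5 → need 76 more.
Supplier G at 1.6: take all 24 m → 52 still needed.
Take 21 from Supplier B at 1.9 → need 31 more.
Supplier 28 (2.4): use full 14 → 17 m to go.
Take 17 from Supplier S at 3.1 to finish.
Supplier A: unused.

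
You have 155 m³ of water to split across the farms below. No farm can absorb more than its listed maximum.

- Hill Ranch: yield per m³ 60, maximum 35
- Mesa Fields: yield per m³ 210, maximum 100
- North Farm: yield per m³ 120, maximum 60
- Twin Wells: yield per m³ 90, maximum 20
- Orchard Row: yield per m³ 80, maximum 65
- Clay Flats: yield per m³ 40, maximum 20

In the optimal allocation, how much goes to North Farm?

Highest yield per m³ first: Mesa Fields 210 > North Farm 120 > Twin Wells 90 > Orchard Row 80 > Hill Ranch 60 > Clay Flats 40.
Give Mesa Fields 100 to hit its cap of 100 → 55 left.
Only 55 left; North Farm takes them to reach 55.

55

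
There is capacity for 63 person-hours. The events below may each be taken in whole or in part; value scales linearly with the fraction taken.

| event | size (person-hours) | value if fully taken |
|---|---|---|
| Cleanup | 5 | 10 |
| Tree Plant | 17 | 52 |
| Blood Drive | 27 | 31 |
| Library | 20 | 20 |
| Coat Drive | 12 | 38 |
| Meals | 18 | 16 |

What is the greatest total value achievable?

Rank by value-to-size ratio: Coat Drive 38/12≈3.17, Tree Plant 52/17≈3.06, Cleanup 10/5≈2, Blood Drive 31/27≈1.15, Library 20/20≈1, Meals 16/18≈0.889.
Coat Drive: take in full, 12 person-hours for value 38 — 51 left.
All 17 person-hours of Tree Plant fit (value 52) — 34 remain.
Cleanup: take in full, 5 person-hours for value 10 — 29 left.
Blood Drive: take in full, 27 person-hours for value 31 — 2 left.
Fill the last 2 person-hours with part of Library: 2/20 of it earns 2.
Total value = 133.

133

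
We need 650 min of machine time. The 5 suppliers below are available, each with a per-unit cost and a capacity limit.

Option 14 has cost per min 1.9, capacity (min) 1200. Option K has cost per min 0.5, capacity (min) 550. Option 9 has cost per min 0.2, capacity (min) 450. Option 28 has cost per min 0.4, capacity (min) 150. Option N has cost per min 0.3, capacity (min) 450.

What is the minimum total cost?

150

Use suppliers in increasing cost order.
Take 450 from Option 9 at 0.2 — need 200 more.
Take 200 from Option N at 0.3 to finish.
Option 28, Option K, Option 14: unused.
Cost = 450×0.2 + 200×0.3 = 150.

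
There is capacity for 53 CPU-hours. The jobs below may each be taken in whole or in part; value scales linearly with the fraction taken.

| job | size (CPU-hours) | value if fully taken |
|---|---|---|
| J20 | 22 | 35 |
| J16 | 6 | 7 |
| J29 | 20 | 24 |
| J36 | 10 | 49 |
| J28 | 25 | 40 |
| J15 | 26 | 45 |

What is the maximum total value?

Rank by value-to-size ratio: J36 49/10≈4.9, J15 45/26≈1.73, J28 40/25≈1.6, J20 35/22≈1.59, J29 24/20≈1.2, J16 7/6≈1.17.
Take all of J36 (10 CPU-hours, value 49) — 43 CPU-hours left.
Take all of J15 (26 CPU-hours, value 45) — 17 CPU-hours left.
17 CPU-hours left: a 17/25 share of J28 gives 40×17/25 = 27.2.
Total value = 121.2.

121.2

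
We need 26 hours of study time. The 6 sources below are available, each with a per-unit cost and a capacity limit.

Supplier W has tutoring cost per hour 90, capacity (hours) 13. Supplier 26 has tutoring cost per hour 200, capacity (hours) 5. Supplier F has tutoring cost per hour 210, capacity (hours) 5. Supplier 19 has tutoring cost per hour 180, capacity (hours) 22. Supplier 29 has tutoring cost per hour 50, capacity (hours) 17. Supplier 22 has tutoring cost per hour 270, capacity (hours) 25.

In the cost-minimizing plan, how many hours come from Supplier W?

Fill from the cheapest source first.
Supplier 29 at 50: take all 17 hours — 9 still needed.
Take 9 from Supplier W at 90 to finish.
Supplier 19, Supplier 26, Supplier F, Supplier 22: unused.

9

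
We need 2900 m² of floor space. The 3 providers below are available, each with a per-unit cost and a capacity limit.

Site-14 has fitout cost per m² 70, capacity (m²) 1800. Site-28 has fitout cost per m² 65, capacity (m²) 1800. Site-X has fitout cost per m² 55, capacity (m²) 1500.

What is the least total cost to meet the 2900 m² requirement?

Fill from the cheapest provider first.
Take 1500 from Site-X at 55 → need 1400 more.
Take 1400 from Site-28 at 65 to finish.
Site-14: unused.
Cost = 1500×55 + 1400×65 = 173500.

173500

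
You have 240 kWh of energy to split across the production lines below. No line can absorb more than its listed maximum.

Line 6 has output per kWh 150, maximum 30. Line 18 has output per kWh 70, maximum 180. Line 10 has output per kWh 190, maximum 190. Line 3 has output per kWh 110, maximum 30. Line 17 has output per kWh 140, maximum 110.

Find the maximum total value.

43400

Highest output per kWh first: Line 10 190 > Line 6 150 > Line 17 140 > Line 3 110 > Line 18 70.
Line 10: +190 to 190 (cap) → 50 left.
Give Line 6 30 to hit its cap of 30 → 20 left.
Line 17: +20 (room for 110) → 20. Pool exhausted.
Total = 150×30 + 190×190 + 140×20 = 43400.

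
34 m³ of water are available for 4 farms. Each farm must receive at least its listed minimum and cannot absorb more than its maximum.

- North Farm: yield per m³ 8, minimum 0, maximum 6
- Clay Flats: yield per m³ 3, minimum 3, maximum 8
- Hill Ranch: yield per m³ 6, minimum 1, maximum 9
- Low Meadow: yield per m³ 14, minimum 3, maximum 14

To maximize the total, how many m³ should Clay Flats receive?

5

Meeting every minimum uses 0+3+1+3 = 7 m³, leaving 27.
Rank by yield per m³: Low Meadow 14 > North Farm 8 > Hill Ranch 6 > Clay Flats 3.
Low Meadow takes 11 more to reach its cap of 14 ; 16 left.
North Farm: +6 to 6 (cap) ; 10 left.
Hill Ranch takes 8 more to reach its cap of 9 ; 2 left.
Only 2 left; Clay Flats takes them to reach 5.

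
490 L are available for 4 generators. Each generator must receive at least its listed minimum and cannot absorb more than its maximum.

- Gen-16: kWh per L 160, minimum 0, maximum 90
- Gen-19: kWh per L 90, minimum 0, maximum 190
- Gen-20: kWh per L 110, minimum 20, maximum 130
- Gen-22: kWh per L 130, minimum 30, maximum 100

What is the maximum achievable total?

57000

Meeting every minimum uses 0+0+20+30 = 50 L, leaving 440.
Highest kWh per L first: Gen-16 160 > Gen-22 130 > Gen-20 110 > Gen-19 90.
Give Gen-16 90 more to hit its cap of 90 ; 350 left.
Gen-22 takes 70 more to reach its cap of 100 ; 280 left.
Gen-20: +110 to 130 (cap) ; 170 left.
Gen-19 has room for 190 more but only 170 remain, so it gets 170.
Total = 160×90 + 90×170 + 110×130 + 130×100 = 57000.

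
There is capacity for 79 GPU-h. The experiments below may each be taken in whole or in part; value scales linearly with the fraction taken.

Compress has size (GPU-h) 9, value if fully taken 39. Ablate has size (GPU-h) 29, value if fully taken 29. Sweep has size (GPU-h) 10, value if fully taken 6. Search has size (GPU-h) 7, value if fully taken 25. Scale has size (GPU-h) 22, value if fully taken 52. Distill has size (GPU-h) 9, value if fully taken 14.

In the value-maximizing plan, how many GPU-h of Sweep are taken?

Sort by value density: Compress 39/9≈4.33, Search 25/7≈3.57, Scale 52/22≈2.36, Distill 14/9≈1.56, Ablate 29/29≈1, Sweep 6/10≈0.6.
Compress: take in full, 9 GPU-h for value 39 ; 70 left.
All 7 GPU-h of Search fit (value 25) ; 63 remain.
Scale: take in full, 22 GPU-h for value 52 ; 41 left.
Take all of Distill (9 GPU-h, value 14) ; 32 GPU-h left.
All 29 GPU-h of Ablate fit (value 29) ; 3 remain.
3 GPU-h left: a 3/10 share of Sweep gives 6×3/10 = 1.8.

3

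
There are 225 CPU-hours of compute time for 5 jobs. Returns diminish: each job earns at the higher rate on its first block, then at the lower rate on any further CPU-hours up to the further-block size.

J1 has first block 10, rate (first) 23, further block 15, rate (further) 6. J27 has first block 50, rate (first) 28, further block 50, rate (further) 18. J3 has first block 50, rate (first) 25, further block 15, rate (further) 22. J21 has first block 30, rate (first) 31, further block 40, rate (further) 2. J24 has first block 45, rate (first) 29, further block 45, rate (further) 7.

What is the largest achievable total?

Treat each block as its own option and order by rate: J21/T1 31 > J24/T1 29 > J27/T1 28 > J3/T1 25 > J1/T1 23 > J3/T2 22 > J27/T2 18 > J24/T2 7 > J1/T2 6 > J21/T2 2.
Fill J21 T1 block (30 at 31) → 195 left.
J24/T1 (29): +45 → 150 left.
J27 T1 at 28: fill all 50 → 100 left.
Fill J3 T1 block (50 at 25) → 50 left.
J1/T1 (23): +10 → 40 left.
Fill J3 T2 block (15 at 22) → 25 left.
J27 T2 at 18: only 25 left, fill 25.
Total = 31×30 + 29×45 + 28×50 + 25×50 + 23×10 + 22×15 + 18×25 = 5895.

5895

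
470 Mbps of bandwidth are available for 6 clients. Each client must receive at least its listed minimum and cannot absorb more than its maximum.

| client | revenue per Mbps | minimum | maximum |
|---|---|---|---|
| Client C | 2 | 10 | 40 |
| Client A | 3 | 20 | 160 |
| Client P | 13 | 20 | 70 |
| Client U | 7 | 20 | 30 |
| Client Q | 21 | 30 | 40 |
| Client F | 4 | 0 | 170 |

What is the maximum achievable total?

Meeting every minimum uses 10+20+20+20+30+0 = 100 Mbps, leaving 370.
Order the clients by revenue per Mbps: Client Q 21 > Client P 13 > Client U 7 > Client F 4 > Client A 3 > Client C 2.
Client Q: +10 to 40 (cap) ; 360 left.
Client P: +50 to 70 (cap) ; 310 left.
Client U: +10 to 30 (cap) ; 300 left.
Client F: +170 to 170 (cap) ; 130 left.
Client A: +130 (room for 140) → 150. Pool exhausted.
Total = 2×10 + 3×150 + 13×70 + 7×30 + 21×40 + 4×170 = 3110.

3110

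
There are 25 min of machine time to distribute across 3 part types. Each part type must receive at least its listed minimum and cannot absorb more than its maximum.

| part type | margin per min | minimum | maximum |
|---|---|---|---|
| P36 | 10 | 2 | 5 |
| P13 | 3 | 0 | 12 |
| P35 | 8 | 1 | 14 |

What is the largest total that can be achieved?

Meeting every minimum uses 2+0+1 = 3 min, leaving 22.
Order the part types by margin per min: P36 10 > P35 8 > P13 3.
Give P36 3 more to hit its cap of 5 → 19 left.
Give P35 13 more to hit its cap of 14 → 6 left.
Only 6 left; P13 takes them to reach 6.
Total = 10×5 + 3×6 + 8×14 = 180.

180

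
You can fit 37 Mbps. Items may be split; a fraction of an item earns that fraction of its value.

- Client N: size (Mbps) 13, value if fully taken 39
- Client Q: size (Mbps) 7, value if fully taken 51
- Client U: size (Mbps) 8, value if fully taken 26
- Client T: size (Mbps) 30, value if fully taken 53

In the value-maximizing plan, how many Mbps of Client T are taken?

9

Sort by value density: Client Q 51/7≈7.29, Client U 26/8≈3.25, Client N 39/13≈3, Client T 53/30≈1.77.
Client Q: take in full, 7 Mbps for value 51 → 30 left.
Take all of Client U (8 Mbps, value 26) → 22 Mbps left.
Take all of Client N (13 Mbps, value 39) → 9 Mbps left.
9 Mbps left: a 9/30 share of Client T gives 53×9/30 = 15.9.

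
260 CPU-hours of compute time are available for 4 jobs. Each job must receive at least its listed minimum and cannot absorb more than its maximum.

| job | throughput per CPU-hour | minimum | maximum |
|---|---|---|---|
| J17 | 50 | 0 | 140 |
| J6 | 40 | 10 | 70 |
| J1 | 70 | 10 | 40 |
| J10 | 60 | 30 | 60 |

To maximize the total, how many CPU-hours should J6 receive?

Meeting every minimum uses 0+10+10+30 = 50 CPU-hours, leaving 210.
Order the jobs by throughput per CPU-hour: J1 70 > J10 60 > J17 50 > J6 40.
Give J1 30 more to hit its cap of 40 → 180 left.
J10: +30 to 60 (cap) → 150 left.
Give J17 140 more to hit its cap of 140 → 10 left.
J6 has room for 60 more but only 10 remain, so it gets 20.

20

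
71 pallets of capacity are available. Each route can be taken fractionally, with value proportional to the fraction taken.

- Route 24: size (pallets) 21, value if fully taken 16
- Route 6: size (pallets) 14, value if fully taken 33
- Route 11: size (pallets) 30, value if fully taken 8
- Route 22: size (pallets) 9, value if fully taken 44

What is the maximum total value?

Sort by value density: Route 22 44/9≈4.89, Route 6 33/14≈2.36, Route 24 16/21≈0.762, Route 11 8/30≈0.267.
Route 22: take in full, 9 pallets for value 44 — 62 left.
All 14 pallets of Route 6 fit (value 33) — 48 remain.
Route 24: take in full, 21 pallets for value 16 — 27 left.
Fill the last 27 pallets with part of Route 11: 27/30 of it earns 7.2.
Total value = 100.2.

100.2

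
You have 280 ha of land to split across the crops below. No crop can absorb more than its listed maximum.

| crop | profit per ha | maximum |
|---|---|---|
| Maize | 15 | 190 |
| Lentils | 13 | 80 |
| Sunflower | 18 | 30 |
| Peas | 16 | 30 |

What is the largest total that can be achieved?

Order the crops by profit per ha: Sunflower 18 > Peas 16 > Maize 15 > Lentils 13.
Give Sunflower 30 to hit its cap of 30 — 250 left.
Peas: +30 to 30 (cap) — 220 left.
Give Maize 190 to hit its cap of 190 — 30 left.
Lentils: +30 (room for 80) → 30. Pool exhausted.
Total = 15×190 + 13×30 + 18×30 + 16×30 = 4260.

4260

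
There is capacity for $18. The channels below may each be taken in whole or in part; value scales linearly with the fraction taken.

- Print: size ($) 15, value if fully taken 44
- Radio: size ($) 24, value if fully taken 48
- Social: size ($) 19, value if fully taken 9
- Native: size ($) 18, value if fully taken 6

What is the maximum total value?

50

Sort by value density: Print 44/15≈2.93, Radio 48/24≈2, Social 9/19≈0.474, Native 6/18≈0.333.
Take all of Print (15 $, value 44) ; 3 $ left.
Fill the last 3 $ with part of Radio: 3/24 of it earns 6.
Total value = 50.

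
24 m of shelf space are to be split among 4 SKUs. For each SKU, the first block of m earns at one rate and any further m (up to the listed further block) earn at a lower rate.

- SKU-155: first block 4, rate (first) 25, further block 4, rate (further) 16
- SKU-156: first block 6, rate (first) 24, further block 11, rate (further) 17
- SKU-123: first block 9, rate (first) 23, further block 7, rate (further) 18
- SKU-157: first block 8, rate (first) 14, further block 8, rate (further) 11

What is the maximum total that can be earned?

Order all 8 blocks by rate: SKU-155/first 25 > SKU-156/first 24 > SKU-123/first 23 > SKU-123/second 18 > SKU-156/second 17 > SKU-155/second 16 > SKU-157/first 14 > SKU-157/second 11.
SKU-155/first (25): +4 ; 20 left.
Fill SKU-156 first block (6 at 24) ; 14 left.
SKU-123 first at 23: fill all 9 ; 5 left.
5 remain; put them into SKU-123 second at 18.
Total = 25×4 + 24×6 + 23×9 + 18×5 = 541.

541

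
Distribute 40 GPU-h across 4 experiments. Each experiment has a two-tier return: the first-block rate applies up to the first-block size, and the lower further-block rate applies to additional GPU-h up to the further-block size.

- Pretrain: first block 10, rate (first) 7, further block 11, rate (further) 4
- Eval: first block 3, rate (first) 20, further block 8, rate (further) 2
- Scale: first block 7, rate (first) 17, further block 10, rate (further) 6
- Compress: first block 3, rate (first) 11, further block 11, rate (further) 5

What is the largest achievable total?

Order all 8 blocks by rate: Eval/first 20 > Scale/first 17 > Compress/first 11 > Pretrain/first 7 > Scale/second 6 > Compress/second 5 > Pretrain/second 4 > Eval/second 2.
Fill Eval first block (3 at 20) → 37 left.
Fill Scale first block (7 at 17) → 30 left.
Compress first at 11: fill all 3 → 27 left.
Fill Pretrain first block (10 at 7) → 17 left.
Fill Scale second block (10 at 6) → 7 left.
Compress second at 5: only 7 left, fill 7.
Total = 20×3 + 17×7 + 11×3 + 7×10 + 6×10 + 5×7 = 377.

377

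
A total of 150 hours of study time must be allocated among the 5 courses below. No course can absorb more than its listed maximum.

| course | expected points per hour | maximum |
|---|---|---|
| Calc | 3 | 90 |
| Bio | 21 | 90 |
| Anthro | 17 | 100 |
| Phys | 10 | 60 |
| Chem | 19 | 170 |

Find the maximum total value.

3030

Order the courses by expected points per hour: Bio 21 > Chem 19 > Anthro 17 > Phys 10 > Calc 3.
Bio takes 90 to reach its cap of 90 — 60 left.
Only 60 left; Chem takes them to reach 60.
Total = 21×90 + 19×60 = 3030.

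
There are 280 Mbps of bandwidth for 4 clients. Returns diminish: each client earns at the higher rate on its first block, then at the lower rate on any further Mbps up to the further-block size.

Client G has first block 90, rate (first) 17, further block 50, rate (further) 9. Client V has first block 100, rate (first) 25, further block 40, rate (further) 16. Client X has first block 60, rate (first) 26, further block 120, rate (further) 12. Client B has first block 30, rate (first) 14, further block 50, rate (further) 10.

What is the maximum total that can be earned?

6070

Rank every tier by rate: Client X/tier1 26 > Client V/tier1 25 > Client G/tier1 17 > Client V/tier2 16 > Client B/tier1 14 > Client X/tier2 12 > Client B/tier2 10 > Client G/tier2 9.
Client X/tier1 (26): +60 — 220 left.
Fill Client V tier1 block (100 at 25) — 120 left.
Client G/tier1 (17): +90 — 30 left.
Client V tier2 at 16: only 30 left, fill 30.
Total = 26×60 + 25×100 + 17×90 + 16×30 = 6070.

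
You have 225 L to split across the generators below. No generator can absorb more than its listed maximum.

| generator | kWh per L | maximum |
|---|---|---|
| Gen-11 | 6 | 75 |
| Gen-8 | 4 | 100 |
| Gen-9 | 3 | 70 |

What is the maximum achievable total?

1000

Order the generators by kWh per L: Gen-11 6 > Gen-8 4 > Gen-9 3.
Give Gen-11 75 to hit its cap of 75 — 150 left.
Give Gen-8 100 to hit its cap of 100 — 50 left.
Gen-9 has room for 70 but only 50 remain, so it gets 50.
Total = 6×75 + 4×100 + 3×50 = 1000.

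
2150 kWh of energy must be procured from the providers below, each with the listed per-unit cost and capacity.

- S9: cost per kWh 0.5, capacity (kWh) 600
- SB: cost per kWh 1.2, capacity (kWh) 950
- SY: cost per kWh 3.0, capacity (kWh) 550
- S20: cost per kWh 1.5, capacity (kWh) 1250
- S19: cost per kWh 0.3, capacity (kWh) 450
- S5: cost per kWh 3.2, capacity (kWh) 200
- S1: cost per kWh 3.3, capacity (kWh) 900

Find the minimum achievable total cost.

1800

Cheapest first:
S19 at 0.3: take all 450 kWh ; 1700 still needed.
S9 (0.5): use full 600 ; 1100 kWh to go.
Take 950 from SB at 1.2 ; need 150 more.
Take 150 from S20 at 1.5 to finish.
SY, S5, S1: unused.
Cost = 450×0.3 + 600×0.5 + 950×1.2 + 150×1.5 = 1800.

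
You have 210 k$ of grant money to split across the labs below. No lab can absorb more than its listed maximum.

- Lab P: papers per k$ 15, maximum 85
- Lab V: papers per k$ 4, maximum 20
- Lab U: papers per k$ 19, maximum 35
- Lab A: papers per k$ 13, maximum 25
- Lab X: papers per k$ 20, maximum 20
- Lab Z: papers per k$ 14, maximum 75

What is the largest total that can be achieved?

Rank by papers per k$: Lab X 20 > Lab U 19 > Lab P 15 > Lab Z 14 > Lab A 13 > Lab V 4.
Lab X takes 20 to reach its cap of 20 — 190 left.
Lab U takes 35 to reach its cap of 35 — 155 left.
Give Lab P 85 to hit its cap of 85 — 70 left.
Lab Z: +70 (room for 75) → 70. Pool exhausted.
Total = 15×85 + 19×35 + 20×20 + 14×70 = 3320.

3320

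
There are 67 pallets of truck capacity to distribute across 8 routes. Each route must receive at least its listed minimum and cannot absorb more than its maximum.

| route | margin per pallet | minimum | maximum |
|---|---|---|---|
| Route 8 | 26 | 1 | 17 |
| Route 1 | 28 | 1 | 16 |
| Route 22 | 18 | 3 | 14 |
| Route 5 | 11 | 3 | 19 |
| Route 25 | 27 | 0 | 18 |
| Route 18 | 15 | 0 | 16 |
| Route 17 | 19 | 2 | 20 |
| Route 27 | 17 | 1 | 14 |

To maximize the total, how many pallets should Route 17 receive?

9

Meeting every minimum uses 1+1+3+3+0+0+2+1 = 11 pallets, leaving 56.
Highest margin per pallet first: Route 1 28 > Route 25 27 > Route 8 26 > Route 17 19 > Route 22 18 > Route 27 17 > Route 18 15 > Route 5 11.
Route 1 takes 15 more to reach its cap of 16 ; 41 left.
Route 25 takes 18 more to reach its cap of 18 ; 23 left.
Route 8: +16 to 17 (cap) ; 7 left.
Only 7 left; Route 17 takes them to reach 9.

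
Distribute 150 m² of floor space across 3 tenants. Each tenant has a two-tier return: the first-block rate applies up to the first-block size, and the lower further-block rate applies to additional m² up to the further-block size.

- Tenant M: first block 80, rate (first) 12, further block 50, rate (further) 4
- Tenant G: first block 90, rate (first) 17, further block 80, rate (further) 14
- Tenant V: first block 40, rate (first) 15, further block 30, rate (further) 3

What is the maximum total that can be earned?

2410

Treat each block as its own option and order by rate: Tenant G/first 17 > Tenant V/first 15 > Tenant G/second 14 > Tenant M/first 12 > Tenant M/second 4 > Tenant V/second 3.
Fill Tenant G first block (90 at 17) ; 60 left.
Tenant V/first (15): +40 ; 20 left.
20 remain; put them into Tenant G second at 14.
Total = 17×90 + 15×40 + 14×20 = 2410.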